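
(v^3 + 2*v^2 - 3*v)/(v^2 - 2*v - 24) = v*(-v^2 - 2*v + 3)/(-v^2 + 2*v + 24)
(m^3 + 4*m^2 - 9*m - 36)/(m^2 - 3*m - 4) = (-m^3 - 4*m^2 + 9*m + 36)/(-m^2 + 3*m + 4)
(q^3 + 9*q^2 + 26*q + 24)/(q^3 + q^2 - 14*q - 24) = (q + 4)/(q - 4)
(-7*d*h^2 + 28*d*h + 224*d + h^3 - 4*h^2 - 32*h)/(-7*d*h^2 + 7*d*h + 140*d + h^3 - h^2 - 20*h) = (h - 8)/(h - 5)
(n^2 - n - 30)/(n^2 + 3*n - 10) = (n - 6)/(n - 2)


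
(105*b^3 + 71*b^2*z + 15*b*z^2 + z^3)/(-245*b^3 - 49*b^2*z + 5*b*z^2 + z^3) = (3*b + z)/(-7*b + z)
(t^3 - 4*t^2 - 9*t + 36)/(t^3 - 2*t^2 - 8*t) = (t^2 - 9)/(t*(t + 2))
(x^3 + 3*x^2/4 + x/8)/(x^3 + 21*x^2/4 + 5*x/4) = (x + 1/2)/(x + 5)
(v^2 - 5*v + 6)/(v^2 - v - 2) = (v - 3)/(v + 1)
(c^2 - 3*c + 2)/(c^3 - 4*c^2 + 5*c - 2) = 1/(c - 1)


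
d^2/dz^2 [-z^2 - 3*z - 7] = -2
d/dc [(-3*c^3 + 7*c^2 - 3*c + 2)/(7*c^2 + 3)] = (-21*c^4 - 6*c^2 + 14*c - 9)/(49*c^4 + 42*c^2 + 9)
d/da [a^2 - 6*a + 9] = 2*a - 6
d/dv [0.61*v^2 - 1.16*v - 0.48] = 1.22*v - 1.16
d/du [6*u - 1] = 6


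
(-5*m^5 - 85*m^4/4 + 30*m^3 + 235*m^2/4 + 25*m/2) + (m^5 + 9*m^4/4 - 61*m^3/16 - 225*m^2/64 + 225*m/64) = -4*m^5 - 19*m^4 + 419*m^3/16 + 3535*m^2/64 + 1025*m/64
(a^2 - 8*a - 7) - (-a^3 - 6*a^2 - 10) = a^3 + 7*a^2 - 8*a + 3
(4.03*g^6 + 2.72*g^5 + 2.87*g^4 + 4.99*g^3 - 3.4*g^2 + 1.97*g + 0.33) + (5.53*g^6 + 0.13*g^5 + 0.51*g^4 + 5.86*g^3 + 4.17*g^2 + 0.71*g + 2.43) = 9.56*g^6 + 2.85*g^5 + 3.38*g^4 + 10.85*g^3 + 0.77*g^2 + 2.68*g + 2.76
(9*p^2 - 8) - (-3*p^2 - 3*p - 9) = 12*p^2 + 3*p + 1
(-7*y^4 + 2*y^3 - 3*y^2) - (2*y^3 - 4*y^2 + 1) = -7*y^4 + y^2 - 1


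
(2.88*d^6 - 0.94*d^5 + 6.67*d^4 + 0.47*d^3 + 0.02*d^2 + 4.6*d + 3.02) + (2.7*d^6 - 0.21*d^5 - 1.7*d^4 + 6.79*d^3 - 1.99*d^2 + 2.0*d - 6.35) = 5.58*d^6 - 1.15*d^5 + 4.97*d^4 + 7.26*d^3 - 1.97*d^2 + 6.6*d - 3.33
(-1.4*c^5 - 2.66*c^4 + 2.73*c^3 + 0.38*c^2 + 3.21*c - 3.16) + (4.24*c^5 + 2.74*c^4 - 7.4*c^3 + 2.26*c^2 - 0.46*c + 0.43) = 2.84*c^5 + 0.0800000000000001*c^4 - 4.67*c^3 + 2.64*c^2 + 2.75*c - 2.73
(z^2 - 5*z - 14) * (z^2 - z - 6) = z^4 - 6*z^3 - 15*z^2 + 44*z + 84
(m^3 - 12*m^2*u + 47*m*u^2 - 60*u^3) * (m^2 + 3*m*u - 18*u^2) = m^5 - 9*m^4*u - 7*m^3*u^2 + 297*m^2*u^3 - 1026*m*u^4 + 1080*u^5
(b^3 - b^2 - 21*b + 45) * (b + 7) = b^4 + 6*b^3 - 28*b^2 - 102*b + 315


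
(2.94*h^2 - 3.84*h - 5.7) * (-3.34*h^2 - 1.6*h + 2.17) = -9.8196*h^4 + 8.1216*h^3 + 31.5618*h^2 + 0.787200000000002*h - 12.369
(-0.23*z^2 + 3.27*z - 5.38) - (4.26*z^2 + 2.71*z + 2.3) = -4.49*z^2 + 0.56*z - 7.68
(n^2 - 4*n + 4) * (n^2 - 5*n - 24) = n^4 - 9*n^3 + 76*n - 96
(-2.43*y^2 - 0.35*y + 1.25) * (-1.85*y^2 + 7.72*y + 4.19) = 4.4955*y^4 - 18.1121*y^3 - 15.1962*y^2 + 8.1835*y + 5.2375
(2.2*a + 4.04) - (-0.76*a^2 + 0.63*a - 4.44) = 0.76*a^2 + 1.57*a + 8.48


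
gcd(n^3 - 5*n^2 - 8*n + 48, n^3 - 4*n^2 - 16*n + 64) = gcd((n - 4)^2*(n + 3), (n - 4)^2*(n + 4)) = n^2 - 8*n + 16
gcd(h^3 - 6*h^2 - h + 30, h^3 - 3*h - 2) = 1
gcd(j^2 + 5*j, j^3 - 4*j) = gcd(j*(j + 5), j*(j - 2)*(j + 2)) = j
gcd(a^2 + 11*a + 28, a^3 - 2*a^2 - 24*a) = a + 4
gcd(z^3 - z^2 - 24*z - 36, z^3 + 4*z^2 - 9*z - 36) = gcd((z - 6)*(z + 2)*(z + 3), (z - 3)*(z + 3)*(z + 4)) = z + 3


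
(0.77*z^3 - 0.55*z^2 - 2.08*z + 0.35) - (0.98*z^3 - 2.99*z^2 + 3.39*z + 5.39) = -0.21*z^3 + 2.44*z^2 - 5.47*z - 5.04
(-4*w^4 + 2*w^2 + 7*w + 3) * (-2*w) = 8*w^5 - 4*w^3 - 14*w^2 - 6*w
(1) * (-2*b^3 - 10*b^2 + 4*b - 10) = -2*b^3 - 10*b^2 + 4*b - 10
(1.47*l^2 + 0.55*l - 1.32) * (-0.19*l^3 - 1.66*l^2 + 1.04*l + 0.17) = -0.2793*l^5 - 2.5447*l^4 + 0.8666*l^3 + 3.0131*l^2 - 1.2793*l - 0.2244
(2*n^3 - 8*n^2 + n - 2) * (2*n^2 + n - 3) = 4*n^5 - 14*n^4 - 12*n^3 + 21*n^2 - 5*n + 6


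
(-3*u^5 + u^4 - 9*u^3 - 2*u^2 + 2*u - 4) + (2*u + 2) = -3*u^5 + u^4 - 9*u^3 - 2*u^2 + 4*u - 2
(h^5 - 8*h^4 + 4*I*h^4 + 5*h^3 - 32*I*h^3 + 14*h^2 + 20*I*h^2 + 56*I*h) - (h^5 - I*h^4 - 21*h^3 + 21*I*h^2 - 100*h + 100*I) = -8*h^4 + 5*I*h^4 + 26*h^3 - 32*I*h^3 + 14*h^2 - I*h^2 + 100*h + 56*I*h - 100*I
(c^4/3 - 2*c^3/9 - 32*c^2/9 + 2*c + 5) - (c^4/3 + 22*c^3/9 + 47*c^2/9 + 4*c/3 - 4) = -8*c^3/3 - 79*c^2/9 + 2*c/3 + 9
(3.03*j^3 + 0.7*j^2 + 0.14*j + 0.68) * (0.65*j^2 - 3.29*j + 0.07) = 1.9695*j^5 - 9.5137*j^4 - 1.9999*j^3 + 0.0304*j^2 - 2.2274*j + 0.0476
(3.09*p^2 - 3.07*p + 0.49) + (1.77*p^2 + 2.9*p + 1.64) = 4.86*p^2 - 0.17*p + 2.13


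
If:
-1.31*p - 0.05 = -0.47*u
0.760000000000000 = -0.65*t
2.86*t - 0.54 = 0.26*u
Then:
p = -5.40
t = -1.17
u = -14.94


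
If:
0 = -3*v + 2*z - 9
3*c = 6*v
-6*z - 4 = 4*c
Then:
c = -62/17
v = -31/17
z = 30/17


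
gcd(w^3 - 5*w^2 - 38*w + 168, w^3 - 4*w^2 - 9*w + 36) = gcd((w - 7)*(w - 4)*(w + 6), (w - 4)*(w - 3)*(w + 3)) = w - 4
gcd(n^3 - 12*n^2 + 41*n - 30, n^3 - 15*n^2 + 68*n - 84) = n - 6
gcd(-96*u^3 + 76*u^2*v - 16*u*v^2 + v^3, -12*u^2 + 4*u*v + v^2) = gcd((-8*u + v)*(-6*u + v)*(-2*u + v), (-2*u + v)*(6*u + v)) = 2*u - v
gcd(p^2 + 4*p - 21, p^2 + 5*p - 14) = p + 7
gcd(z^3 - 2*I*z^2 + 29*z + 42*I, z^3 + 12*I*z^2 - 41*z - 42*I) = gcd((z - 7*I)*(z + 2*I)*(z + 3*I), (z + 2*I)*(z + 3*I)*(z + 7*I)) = z^2 + 5*I*z - 6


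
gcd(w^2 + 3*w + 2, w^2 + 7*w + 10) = w + 2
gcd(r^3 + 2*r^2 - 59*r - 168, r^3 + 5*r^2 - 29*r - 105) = r^2 + 10*r + 21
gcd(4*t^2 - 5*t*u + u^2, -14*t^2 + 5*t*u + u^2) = 1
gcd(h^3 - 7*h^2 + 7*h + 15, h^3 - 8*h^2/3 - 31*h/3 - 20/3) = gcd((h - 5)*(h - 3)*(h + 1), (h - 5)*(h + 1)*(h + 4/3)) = h^2 - 4*h - 5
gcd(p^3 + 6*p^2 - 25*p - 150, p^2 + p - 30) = p^2 + p - 30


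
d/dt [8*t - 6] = 8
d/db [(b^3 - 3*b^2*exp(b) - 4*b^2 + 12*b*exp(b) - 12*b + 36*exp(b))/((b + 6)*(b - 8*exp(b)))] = ((b + 6)*(b - 8*exp(b))*(-3*b^2*exp(b) + 3*b^2 + 6*b*exp(b) - 8*b + 48*exp(b) - 12) + (b + 6)*(8*exp(b) - 1)*(b^3 - 3*b^2*exp(b) - 4*b^2 + 12*b*exp(b) - 12*b + 36*exp(b)) + (b - 8*exp(b))*(-b^3 + 3*b^2*exp(b) + 4*b^2 - 12*b*exp(b) + 12*b - 36*exp(b)))/((b + 6)^2*(b - 8*exp(b))^2)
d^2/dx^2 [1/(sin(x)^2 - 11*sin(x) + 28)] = (-4*sin(x)^4 + 33*sin(x)^3 - 3*sin(x)^2 - 374*sin(x) + 186)/(sin(x)^2 - 11*sin(x) + 28)^3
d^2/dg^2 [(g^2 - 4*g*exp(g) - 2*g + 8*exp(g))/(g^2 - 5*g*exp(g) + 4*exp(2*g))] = (g^2*exp(g) + g*exp(2*g) - 4*g*exp(g) - 4*exp(2*g) + 10*exp(g) - 4)/(g^3 - 3*g^2*exp(g) + 3*g*exp(2*g) - exp(3*g))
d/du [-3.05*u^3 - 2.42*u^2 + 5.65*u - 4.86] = -9.15*u^2 - 4.84*u + 5.65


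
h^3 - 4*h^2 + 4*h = h*(h - 2)^2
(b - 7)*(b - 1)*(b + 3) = b^3 - 5*b^2 - 17*b + 21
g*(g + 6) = g^2 + 6*g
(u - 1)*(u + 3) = u^2 + 2*u - 3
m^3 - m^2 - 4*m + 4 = (m - 2)*(m - 1)*(m + 2)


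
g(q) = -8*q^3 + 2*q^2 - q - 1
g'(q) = -24*q^2 + 4*q - 1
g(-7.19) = 3083.14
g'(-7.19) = -1270.47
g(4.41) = -652.64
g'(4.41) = -450.11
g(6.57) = -2189.99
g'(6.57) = -1010.68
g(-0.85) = 6.21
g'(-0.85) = -21.74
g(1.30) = -16.50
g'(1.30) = -36.36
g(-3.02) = 240.61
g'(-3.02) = -231.97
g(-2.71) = 175.62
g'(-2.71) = -188.10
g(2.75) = -155.00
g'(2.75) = -171.50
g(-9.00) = 6002.00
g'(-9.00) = -1981.00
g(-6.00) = 1805.00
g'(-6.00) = -889.00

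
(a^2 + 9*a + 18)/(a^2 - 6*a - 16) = (a^2 + 9*a + 18)/(a^2 - 6*a - 16)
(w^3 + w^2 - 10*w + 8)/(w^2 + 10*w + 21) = (w^3 + w^2 - 10*w + 8)/(w^2 + 10*w + 21)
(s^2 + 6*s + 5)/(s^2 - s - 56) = (s^2 + 6*s + 5)/(s^2 - s - 56)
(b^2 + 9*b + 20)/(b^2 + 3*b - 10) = (b + 4)/(b - 2)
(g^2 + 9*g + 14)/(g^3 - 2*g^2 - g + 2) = (g^2 + 9*g + 14)/(g^3 - 2*g^2 - g + 2)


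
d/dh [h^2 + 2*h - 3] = 2*h + 2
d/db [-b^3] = -3*b^2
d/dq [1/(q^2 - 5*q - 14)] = (5 - 2*q)/(-q^2 + 5*q + 14)^2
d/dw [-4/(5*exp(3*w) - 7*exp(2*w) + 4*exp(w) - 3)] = (60*exp(2*w) - 56*exp(w) + 16)*exp(w)/(5*exp(3*w) - 7*exp(2*w) + 4*exp(w) - 3)^2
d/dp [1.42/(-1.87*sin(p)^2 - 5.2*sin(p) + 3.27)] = (5.3108*sin(p) + 7.384)*cos(p)/(1.87*sin(p)^2 + 5.2*sin(p) - 3.27)^2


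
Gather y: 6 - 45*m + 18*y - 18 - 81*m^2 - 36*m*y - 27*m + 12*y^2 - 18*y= -81*m^2 - 36*m*y - 72*m + 12*y^2 - 12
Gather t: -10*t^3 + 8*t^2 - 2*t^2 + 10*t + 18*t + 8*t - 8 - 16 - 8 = -10*t^3 + 6*t^2 + 36*t - 32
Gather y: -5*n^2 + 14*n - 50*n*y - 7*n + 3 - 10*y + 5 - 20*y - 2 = -5*n^2 + 7*n + y*(-50*n - 30) + 6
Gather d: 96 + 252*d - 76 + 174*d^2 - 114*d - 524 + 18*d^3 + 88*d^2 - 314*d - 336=18*d^3 + 262*d^2 - 176*d - 840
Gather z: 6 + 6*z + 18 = 6*z + 24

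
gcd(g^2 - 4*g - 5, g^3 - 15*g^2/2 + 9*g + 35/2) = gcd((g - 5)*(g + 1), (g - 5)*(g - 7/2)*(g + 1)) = g^2 - 4*g - 5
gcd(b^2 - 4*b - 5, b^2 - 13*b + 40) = b - 5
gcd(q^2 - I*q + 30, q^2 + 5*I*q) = q + 5*I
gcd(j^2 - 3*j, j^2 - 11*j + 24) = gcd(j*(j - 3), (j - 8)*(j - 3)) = j - 3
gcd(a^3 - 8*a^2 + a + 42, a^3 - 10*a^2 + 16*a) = 1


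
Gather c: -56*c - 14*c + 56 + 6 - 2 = 60 - 70*c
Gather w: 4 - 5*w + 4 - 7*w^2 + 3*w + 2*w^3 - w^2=2*w^3 - 8*w^2 - 2*w + 8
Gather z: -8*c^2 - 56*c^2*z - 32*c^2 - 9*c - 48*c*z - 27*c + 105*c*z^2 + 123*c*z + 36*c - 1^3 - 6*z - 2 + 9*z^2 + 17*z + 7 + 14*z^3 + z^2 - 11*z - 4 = -40*c^2 + 14*z^3 + z^2*(105*c + 10) + z*(-56*c^2 + 75*c)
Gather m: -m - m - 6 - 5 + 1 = -2*m - 10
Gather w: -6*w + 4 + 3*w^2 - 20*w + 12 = 3*w^2 - 26*w + 16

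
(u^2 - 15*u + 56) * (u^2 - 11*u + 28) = u^4 - 26*u^3 + 249*u^2 - 1036*u + 1568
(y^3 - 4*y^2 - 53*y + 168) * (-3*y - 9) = -3*y^4 + 3*y^3 + 195*y^2 - 27*y - 1512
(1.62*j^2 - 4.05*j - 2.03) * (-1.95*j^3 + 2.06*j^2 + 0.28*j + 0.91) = -3.159*j^5 + 11.2347*j^4 - 3.9309*j^3 - 3.8416*j^2 - 4.2539*j - 1.8473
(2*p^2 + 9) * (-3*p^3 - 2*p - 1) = -6*p^5 - 31*p^3 - 2*p^2 - 18*p - 9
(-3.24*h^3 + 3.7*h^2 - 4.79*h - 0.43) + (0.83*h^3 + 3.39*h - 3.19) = -2.41*h^3 + 3.7*h^2 - 1.4*h - 3.62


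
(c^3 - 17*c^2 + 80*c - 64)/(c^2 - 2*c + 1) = (c^2 - 16*c + 64)/(c - 1)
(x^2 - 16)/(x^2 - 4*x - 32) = (x - 4)/(x - 8)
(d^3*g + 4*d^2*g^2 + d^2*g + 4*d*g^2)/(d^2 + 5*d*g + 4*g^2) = d*g*(d + 1)/(d + g)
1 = 1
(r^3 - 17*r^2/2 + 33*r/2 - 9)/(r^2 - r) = r - 15/2 + 9/r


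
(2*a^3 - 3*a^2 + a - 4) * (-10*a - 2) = -20*a^4 + 26*a^3 - 4*a^2 + 38*a + 8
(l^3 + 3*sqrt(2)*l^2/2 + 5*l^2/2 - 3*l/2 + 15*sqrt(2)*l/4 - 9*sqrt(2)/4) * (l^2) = l^5 + 3*sqrt(2)*l^4/2 + 5*l^4/2 - 3*l^3/2 + 15*sqrt(2)*l^3/4 - 9*sqrt(2)*l^2/4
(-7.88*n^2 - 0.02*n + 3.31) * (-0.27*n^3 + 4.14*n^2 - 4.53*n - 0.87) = 2.1276*n^5 - 32.6178*n^4 + 34.7199*n^3 + 20.6496*n^2 - 14.9769*n - 2.8797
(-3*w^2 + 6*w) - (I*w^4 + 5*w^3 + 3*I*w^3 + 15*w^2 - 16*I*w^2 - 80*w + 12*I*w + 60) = -I*w^4 - 5*w^3 - 3*I*w^3 - 18*w^2 + 16*I*w^2 + 86*w - 12*I*w - 60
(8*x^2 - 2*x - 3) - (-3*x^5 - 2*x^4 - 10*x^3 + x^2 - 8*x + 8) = 3*x^5 + 2*x^4 + 10*x^3 + 7*x^2 + 6*x - 11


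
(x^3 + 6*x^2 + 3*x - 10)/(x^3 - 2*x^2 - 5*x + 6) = (x + 5)/(x - 3)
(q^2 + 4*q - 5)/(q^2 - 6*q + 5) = (q + 5)/(q - 5)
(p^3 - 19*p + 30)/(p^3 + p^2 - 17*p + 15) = (p - 2)/(p - 1)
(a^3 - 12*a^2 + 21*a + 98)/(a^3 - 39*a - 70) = (a - 7)/(a + 5)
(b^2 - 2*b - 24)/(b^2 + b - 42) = (b + 4)/(b + 7)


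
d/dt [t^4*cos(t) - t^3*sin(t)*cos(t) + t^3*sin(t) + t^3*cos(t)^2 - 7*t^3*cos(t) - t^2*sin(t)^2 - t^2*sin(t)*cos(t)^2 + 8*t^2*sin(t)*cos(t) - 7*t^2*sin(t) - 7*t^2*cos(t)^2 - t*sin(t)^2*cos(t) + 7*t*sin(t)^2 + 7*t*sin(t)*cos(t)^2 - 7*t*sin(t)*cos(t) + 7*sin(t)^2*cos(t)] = -t^4*sin(t) + 7*t^3*sin(t) - sqrt(2)*t^3*sin(2*t + pi/4) + 5*t^3*cos(t) + 3*t^2*sin(t) + 9*t^2*sin(2*t)/2 - 113*t^2*cos(t)/4 + 19*t^2*cos(2*t)/2 - 3*t^2*cos(3*t)/4 + 3*t^2/2 - 57*t*sin(t)/4 + 15*t*sin(2*t) - 5*t*sin(3*t)/4 + 7*t*cos(t)/4 - 13*t*cos(2*t) + 21*t*cos(3*t)/4 - 8*t + 7*sin(3*t) - 7*sqrt(2)*sin(2*t + pi/4)/2 - cos(t)/4 + cos(3*t)/4 + 7/2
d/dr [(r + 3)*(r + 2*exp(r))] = r + (r + 3)*(2*exp(r) + 1) + 2*exp(r)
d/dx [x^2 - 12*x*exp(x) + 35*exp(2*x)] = -12*x*exp(x) + 2*x + 70*exp(2*x) - 12*exp(x)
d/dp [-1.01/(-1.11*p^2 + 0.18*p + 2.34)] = (0.1818 - 2.2422*p)/(-1.11*p^2 + 0.18*p + 2.34)^2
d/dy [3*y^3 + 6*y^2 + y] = 9*y^2 + 12*y + 1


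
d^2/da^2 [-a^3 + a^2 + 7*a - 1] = 2 - 6*a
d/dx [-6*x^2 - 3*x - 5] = -12*x - 3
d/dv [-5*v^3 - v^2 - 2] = v*(-15*v - 2)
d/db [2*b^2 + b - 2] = 4*b + 1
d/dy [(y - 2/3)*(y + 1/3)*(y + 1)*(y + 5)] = 4*y^3 + 17*y^2 + 50*y/9 - 3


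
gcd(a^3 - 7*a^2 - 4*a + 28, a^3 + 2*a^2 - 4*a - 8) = a^2 - 4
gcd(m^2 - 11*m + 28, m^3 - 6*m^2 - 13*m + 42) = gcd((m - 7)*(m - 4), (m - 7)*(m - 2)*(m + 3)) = m - 7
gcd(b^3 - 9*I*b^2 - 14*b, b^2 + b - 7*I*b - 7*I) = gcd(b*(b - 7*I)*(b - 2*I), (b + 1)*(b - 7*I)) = b - 7*I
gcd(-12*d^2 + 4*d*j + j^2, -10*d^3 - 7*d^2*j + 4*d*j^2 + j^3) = 2*d - j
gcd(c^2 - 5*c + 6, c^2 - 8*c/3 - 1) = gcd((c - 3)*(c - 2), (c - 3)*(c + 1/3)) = c - 3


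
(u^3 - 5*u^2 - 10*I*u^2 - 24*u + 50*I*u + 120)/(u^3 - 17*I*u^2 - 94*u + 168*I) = (u - 5)/(u - 7*I)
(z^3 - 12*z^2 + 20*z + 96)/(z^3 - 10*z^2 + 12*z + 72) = (z - 8)/(z - 6)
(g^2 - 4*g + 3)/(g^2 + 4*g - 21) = (g - 1)/(g + 7)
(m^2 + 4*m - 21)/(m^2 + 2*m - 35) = (m - 3)/(m - 5)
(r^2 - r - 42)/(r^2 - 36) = (r - 7)/(r - 6)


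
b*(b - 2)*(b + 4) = b^3 + 2*b^2 - 8*b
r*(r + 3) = r^2 + 3*r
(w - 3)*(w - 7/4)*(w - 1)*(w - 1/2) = w^4 - 25*w^3/4 + 103*w^2/8 - 41*w/4 + 21/8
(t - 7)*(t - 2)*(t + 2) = t^3 - 7*t^2 - 4*t + 28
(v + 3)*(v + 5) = v^2 + 8*v + 15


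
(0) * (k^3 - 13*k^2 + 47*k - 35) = 0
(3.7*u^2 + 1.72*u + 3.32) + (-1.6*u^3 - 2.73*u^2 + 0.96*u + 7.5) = -1.6*u^3 + 0.97*u^2 + 2.68*u + 10.82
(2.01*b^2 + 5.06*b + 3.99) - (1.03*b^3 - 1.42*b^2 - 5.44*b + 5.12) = -1.03*b^3 + 3.43*b^2 + 10.5*b - 1.13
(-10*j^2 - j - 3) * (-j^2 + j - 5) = 10*j^4 - 9*j^3 + 52*j^2 + 2*j + 15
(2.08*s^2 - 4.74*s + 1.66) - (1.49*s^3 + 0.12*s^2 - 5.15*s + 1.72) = -1.49*s^3 + 1.96*s^2 + 0.41*s - 0.0600000000000001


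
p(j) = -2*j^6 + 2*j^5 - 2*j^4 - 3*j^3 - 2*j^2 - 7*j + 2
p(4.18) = -9007.81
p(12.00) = -5521330.00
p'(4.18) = -13025.48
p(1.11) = -15.74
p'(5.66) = -61210.65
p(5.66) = -56835.70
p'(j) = -12*j^5 + 10*j^4 - 8*j^3 - 9*j^2 - 4*j - 7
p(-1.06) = 2.71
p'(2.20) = -528.72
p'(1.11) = -38.51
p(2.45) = -399.33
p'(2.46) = -905.26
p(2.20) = -225.56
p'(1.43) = -84.46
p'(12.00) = -2793799.00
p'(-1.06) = 25.34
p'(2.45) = -887.45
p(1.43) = -34.38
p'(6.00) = -82435.00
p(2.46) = -408.29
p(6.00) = -81112.00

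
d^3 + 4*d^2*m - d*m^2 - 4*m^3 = (d - m)*(d + m)*(d + 4*m)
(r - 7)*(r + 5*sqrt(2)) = r^2 - 7*r + 5*sqrt(2)*r - 35*sqrt(2)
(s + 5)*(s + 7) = s^2 + 12*s + 35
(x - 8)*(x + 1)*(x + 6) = x^3 - x^2 - 50*x - 48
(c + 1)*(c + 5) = c^2 + 6*c + 5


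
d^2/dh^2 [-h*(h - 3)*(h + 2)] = 2 - 6*h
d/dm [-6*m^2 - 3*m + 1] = -12*m - 3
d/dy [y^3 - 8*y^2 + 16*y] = 3*y^2 - 16*y + 16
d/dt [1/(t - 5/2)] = -4/(2*t - 5)^2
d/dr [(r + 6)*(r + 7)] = 2*r + 13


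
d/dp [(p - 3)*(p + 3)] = 2*p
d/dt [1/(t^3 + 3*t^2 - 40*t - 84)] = (-3*t^2 - 6*t + 40)/(t^3 + 3*t^2 - 40*t - 84)^2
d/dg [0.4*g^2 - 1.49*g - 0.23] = 0.8*g - 1.49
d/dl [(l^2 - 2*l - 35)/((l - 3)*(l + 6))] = (5*l^2 + 34*l + 141)/(l^4 + 6*l^3 - 27*l^2 - 108*l + 324)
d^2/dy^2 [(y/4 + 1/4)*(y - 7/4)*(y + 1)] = 3*y/2 + 1/8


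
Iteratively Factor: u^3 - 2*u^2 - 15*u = (u)*(u^2 - 2*u - 15) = u*(u + 3)*(u - 5)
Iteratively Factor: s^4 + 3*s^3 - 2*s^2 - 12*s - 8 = (s + 2)*(s^3 + s^2 - 4*s - 4) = (s - 2)*(s + 2)*(s^2 + 3*s + 2) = (s - 2)*(s + 2)^2*(s + 1)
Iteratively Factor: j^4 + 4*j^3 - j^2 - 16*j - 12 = (j + 3)*(j^3 + j^2 - 4*j - 4) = (j + 2)*(j + 3)*(j^2 - j - 2) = (j + 1)*(j + 2)*(j + 3)*(j - 2)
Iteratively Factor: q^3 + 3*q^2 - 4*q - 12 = (q + 3)*(q^2 - 4) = (q - 2)*(q + 3)*(q + 2)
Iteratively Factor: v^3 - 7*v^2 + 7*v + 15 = (v - 5)*(v^2 - 2*v - 3) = (v - 5)*(v - 3)*(v + 1)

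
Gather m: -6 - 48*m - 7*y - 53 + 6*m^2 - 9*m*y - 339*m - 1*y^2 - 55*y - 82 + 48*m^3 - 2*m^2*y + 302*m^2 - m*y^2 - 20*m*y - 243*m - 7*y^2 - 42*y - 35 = 48*m^3 + m^2*(308 - 2*y) + m*(-y^2 - 29*y - 630) - 8*y^2 - 104*y - 176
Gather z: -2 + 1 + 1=0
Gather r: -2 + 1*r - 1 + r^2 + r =r^2 + 2*r - 3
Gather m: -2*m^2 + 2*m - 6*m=-2*m^2 - 4*m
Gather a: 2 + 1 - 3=0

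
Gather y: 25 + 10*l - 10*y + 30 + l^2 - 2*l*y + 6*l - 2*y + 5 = l^2 + 16*l + y*(-2*l - 12) + 60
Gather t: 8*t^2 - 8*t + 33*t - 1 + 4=8*t^2 + 25*t + 3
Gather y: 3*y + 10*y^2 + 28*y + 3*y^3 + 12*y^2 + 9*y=3*y^3 + 22*y^2 + 40*y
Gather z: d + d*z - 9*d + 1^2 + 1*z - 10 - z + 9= d*z - 8*d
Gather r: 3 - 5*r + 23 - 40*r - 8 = 18 - 45*r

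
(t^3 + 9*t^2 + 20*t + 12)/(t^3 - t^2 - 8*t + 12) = (t^3 + 9*t^2 + 20*t + 12)/(t^3 - t^2 - 8*t + 12)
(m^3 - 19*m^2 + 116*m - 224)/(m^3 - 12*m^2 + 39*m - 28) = (m - 8)/(m - 1)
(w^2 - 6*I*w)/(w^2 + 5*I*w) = (w - 6*I)/(w + 5*I)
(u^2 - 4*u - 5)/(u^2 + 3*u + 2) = (u - 5)/(u + 2)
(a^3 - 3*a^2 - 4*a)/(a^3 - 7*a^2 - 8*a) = (a - 4)/(a - 8)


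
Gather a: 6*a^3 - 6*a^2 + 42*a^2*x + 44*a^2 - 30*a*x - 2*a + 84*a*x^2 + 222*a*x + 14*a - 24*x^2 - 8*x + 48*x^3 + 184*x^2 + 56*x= 6*a^3 + a^2*(42*x + 38) + a*(84*x^2 + 192*x + 12) + 48*x^3 + 160*x^2 + 48*x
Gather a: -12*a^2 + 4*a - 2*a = -12*a^2 + 2*a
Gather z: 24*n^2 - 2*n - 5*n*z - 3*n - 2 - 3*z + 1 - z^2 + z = 24*n^2 - 5*n - z^2 + z*(-5*n - 2) - 1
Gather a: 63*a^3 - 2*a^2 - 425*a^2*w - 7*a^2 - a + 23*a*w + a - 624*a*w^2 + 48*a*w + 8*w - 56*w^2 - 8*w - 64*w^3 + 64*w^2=63*a^3 + a^2*(-425*w - 9) + a*(-624*w^2 + 71*w) - 64*w^3 + 8*w^2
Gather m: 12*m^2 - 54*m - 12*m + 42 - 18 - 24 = 12*m^2 - 66*m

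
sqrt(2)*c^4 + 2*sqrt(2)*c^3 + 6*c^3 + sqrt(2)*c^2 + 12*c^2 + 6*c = c*(c + 1)*(c + 3*sqrt(2))*(sqrt(2)*c + sqrt(2))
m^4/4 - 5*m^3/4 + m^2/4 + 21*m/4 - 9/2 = (m/4 + 1/2)*(m - 3)^2*(m - 1)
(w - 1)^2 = w^2 - 2*w + 1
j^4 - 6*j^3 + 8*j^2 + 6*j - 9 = (j - 3)^2*(j - 1)*(j + 1)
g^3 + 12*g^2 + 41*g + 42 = (g + 2)*(g + 3)*(g + 7)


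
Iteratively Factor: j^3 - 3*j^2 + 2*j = (j)*(j^2 - 3*j + 2) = j*(j - 1)*(j - 2)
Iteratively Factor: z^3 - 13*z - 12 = (z + 3)*(z^2 - 3*z - 4) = (z - 4)*(z + 3)*(z + 1)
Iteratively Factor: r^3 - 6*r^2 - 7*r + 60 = (r + 3)*(r^2 - 9*r + 20) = (r - 4)*(r + 3)*(r - 5)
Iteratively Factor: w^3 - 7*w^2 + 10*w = (w)*(w^2 - 7*w + 10) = w*(w - 5)*(w - 2)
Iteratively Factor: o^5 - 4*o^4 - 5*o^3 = (o)*(o^4 - 4*o^3 - 5*o^2) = o^2*(o^3 - 4*o^2 - 5*o) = o^2*(o - 5)*(o^2 + o) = o^2*(o - 5)*(o + 1)*(o)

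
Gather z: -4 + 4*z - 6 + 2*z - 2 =6*z - 12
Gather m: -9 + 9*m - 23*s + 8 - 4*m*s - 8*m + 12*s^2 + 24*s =m*(1 - 4*s) + 12*s^2 + s - 1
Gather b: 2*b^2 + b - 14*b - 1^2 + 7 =2*b^2 - 13*b + 6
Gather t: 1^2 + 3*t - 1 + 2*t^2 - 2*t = 2*t^2 + t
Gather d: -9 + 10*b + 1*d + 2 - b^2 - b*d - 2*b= -b^2 + 8*b + d*(1 - b) - 7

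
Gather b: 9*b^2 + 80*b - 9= 9*b^2 + 80*b - 9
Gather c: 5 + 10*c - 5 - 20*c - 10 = -10*c - 10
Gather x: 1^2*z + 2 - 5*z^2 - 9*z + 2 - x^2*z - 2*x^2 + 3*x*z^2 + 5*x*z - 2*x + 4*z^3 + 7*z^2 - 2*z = x^2*(-z - 2) + x*(3*z^2 + 5*z - 2) + 4*z^3 + 2*z^2 - 10*z + 4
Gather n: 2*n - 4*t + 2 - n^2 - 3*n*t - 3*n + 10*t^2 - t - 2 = -n^2 + n*(-3*t - 1) + 10*t^2 - 5*t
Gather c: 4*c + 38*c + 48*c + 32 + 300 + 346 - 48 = 90*c + 630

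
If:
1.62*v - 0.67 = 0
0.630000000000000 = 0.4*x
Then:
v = 0.41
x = 1.58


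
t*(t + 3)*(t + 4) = t^3 + 7*t^2 + 12*t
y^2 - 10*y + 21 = (y - 7)*(y - 3)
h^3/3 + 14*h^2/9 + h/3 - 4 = (h/3 + 1)*(h - 4/3)*(h + 3)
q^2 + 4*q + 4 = (q + 2)^2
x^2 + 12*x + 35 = (x + 5)*(x + 7)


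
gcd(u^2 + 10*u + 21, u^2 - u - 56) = u + 7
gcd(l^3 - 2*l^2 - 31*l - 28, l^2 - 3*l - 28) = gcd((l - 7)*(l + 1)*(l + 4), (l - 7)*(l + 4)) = l^2 - 3*l - 28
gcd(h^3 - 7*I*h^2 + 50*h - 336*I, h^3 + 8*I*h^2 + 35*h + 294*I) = h^2 + I*h + 42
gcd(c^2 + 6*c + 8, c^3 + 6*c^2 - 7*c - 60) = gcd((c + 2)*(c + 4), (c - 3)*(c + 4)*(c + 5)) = c + 4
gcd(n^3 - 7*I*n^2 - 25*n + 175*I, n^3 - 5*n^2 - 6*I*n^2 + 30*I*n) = n - 5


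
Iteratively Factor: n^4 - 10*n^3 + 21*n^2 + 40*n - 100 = (n - 5)*(n^3 - 5*n^2 - 4*n + 20) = (n - 5)^2*(n^2 - 4) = (n - 5)^2*(n + 2)*(n - 2)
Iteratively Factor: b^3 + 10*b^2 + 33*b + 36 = (b + 3)*(b^2 + 7*b + 12) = (b + 3)^2*(b + 4)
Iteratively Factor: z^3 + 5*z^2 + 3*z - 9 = (z + 3)*(z^2 + 2*z - 3) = (z - 1)*(z + 3)*(z + 3)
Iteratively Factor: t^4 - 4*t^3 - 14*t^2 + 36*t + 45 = (t + 3)*(t^3 - 7*t^2 + 7*t + 15) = (t - 5)*(t + 3)*(t^2 - 2*t - 3) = (t - 5)*(t - 3)*(t + 3)*(t + 1)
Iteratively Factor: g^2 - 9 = (g + 3)*(g - 3)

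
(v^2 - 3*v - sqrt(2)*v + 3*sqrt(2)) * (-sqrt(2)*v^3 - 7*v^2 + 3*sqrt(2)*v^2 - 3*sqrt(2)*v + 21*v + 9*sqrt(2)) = -sqrt(2)*v^5 - 5*v^4 + 6*sqrt(2)*v^4 - 5*sqrt(2)*v^3 + 30*v^3 - 39*v^2 - 24*sqrt(2)*v^2 - 36*v + 36*sqrt(2)*v + 54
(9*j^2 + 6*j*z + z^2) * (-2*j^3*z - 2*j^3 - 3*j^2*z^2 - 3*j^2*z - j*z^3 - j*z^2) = -18*j^5*z - 18*j^5 - 39*j^4*z^2 - 39*j^4*z - 29*j^3*z^3 - 29*j^3*z^2 - 9*j^2*z^4 - 9*j^2*z^3 - j*z^5 - j*z^4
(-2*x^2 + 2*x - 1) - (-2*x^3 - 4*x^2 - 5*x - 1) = 2*x^3 + 2*x^2 + 7*x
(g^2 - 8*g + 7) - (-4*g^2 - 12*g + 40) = 5*g^2 + 4*g - 33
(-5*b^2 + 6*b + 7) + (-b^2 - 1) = -6*b^2 + 6*b + 6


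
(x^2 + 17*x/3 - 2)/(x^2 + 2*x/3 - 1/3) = (x + 6)/(x + 1)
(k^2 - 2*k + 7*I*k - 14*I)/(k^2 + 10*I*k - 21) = (k - 2)/(k + 3*I)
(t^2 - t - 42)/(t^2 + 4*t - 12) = (t - 7)/(t - 2)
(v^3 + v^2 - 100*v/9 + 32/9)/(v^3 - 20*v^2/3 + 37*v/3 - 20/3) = (9*v^3 + 9*v^2 - 100*v + 32)/(3*(3*v^3 - 20*v^2 + 37*v - 20))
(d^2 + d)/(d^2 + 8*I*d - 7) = d*(d + 1)/(d^2 + 8*I*d - 7)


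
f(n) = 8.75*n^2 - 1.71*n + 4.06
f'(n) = 17.5*n - 1.71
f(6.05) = 313.99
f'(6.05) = 104.16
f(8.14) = 569.91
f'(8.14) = 140.74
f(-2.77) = 75.93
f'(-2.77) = -50.18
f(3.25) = 90.92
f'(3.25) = 55.16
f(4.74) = 192.55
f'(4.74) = 81.24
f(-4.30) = 173.20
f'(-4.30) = -76.96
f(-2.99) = 87.40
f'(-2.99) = -54.04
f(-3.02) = 89.03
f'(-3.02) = -54.56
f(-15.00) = 1998.46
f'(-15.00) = -264.21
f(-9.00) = 728.20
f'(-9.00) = -159.21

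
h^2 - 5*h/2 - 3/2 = (h - 3)*(h + 1/2)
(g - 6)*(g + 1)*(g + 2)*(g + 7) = g^4 + 4*g^3 - 37*g^2 - 124*g - 84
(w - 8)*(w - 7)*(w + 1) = w^3 - 14*w^2 + 41*w + 56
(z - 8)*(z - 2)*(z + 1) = z^3 - 9*z^2 + 6*z + 16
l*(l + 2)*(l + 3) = l^3 + 5*l^2 + 6*l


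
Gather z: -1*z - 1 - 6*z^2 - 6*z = -6*z^2 - 7*z - 1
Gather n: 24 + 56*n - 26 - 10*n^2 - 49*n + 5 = -10*n^2 + 7*n + 3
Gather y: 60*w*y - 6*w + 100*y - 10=-6*w + y*(60*w + 100) - 10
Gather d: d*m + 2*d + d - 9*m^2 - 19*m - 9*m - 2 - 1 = d*(m + 3) - 9*m^2 - 28*m - 3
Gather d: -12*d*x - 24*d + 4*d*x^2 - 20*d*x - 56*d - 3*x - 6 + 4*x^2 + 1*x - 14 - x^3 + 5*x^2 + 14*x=d*(4*x^2 - 32*x - 80) - x^3 + 9*x^2 + 12*x - 20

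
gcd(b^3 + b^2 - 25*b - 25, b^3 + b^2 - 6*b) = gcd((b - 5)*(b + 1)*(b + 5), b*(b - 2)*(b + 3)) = 1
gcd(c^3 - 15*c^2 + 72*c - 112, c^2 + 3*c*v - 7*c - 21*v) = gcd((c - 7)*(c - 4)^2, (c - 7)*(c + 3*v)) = c - 7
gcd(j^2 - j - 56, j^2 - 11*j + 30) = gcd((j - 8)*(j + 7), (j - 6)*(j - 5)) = 1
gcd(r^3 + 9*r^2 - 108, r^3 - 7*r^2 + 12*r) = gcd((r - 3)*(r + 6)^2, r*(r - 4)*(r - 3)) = r - 3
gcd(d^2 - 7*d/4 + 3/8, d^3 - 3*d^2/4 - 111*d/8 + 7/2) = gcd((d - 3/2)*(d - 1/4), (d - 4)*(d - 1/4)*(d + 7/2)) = d - 1/4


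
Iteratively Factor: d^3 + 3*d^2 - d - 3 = (d - 1)*(d^2 + 4*d + 3) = (d - 1)*(d + 1)*(d + 3)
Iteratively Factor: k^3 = (k)*(k^2) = k^2*(k)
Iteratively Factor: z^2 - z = (z)*(z - 1)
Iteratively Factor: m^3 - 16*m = (m - 4)*(m^2 + 4*m) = m*(m - 4)*(m + 4)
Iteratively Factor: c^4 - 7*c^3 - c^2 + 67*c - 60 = (c + 3)*(c^3 - 10*c^2 + 29*c - 20) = (c - 4)*(c + 3)*(c^2 - 6*c + 5) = (c - 4)*(c - 1)*(c + 3)*(c - 5)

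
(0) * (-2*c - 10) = 0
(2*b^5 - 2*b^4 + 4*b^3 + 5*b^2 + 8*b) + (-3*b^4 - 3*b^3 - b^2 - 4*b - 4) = 2*b^5 - 5*b^4 + b^3 + 4*b^2 + 4*b - 4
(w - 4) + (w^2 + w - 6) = w^2 + 2*w - 10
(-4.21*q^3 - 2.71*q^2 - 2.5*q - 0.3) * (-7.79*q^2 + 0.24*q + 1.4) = 32.7959*q^5 + 20.1005*q^4 + 12.9306*q^3 - 2.057*q^2 - 3.572*q - 0.42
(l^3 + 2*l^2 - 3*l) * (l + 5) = l^4 + 7*l^3 + 7*l^2 - 15*l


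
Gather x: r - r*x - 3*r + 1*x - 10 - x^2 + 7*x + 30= -2*r - x^2 + x*(8 - r) + 20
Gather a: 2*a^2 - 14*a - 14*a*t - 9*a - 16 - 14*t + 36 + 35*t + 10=2*a^2 + a*(-14*t - 23) + 21*t + 30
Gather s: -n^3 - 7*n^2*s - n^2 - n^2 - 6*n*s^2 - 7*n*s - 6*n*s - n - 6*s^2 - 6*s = -n^3 - 2*n^2 - n + s^2*(-6*n - 6) + s*(-7*n^2 - 13*n - 6)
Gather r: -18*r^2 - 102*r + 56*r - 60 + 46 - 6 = -18*r^2 - 46*r - 20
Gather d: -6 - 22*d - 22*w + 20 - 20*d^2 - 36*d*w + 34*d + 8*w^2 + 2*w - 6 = -20*d^2 + d*(12 - 36*w) + 8*w^2 - 20*w + 8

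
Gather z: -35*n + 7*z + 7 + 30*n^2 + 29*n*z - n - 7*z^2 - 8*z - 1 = 30*n^2 - 36*n - 7*z^2 + z*(29*n - 1) + 6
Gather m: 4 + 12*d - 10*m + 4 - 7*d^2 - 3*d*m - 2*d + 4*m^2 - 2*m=-7*d^2 + 10*d + 4*m^2 + m*(-3*d - 12) + 8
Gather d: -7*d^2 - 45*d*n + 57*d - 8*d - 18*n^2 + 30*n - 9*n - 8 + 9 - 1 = -7*d^2 + d*(49 - 45*n) - 18*n^2 + 21*n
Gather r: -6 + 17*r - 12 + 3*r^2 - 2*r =3*r^2 + 15*r - 18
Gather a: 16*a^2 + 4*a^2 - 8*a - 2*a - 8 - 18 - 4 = 20*a^2 - 10*a - 30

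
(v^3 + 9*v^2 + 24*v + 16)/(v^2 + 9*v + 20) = (v^2 + 5*v + 4)/(v + 5)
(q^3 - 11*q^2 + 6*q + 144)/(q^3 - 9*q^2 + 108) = (q - 8)/(q - 6)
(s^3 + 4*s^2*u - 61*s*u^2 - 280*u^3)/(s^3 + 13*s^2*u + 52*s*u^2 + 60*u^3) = (s^2 - s*u - 56*u^2)/(s^2 + 8*s*u + 12*u^2)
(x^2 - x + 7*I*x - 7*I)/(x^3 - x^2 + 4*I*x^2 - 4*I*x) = (x + 7*I)/(x*(x + 4*I))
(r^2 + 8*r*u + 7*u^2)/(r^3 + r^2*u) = (r + 7*u)/r^2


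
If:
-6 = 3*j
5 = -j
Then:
No Solution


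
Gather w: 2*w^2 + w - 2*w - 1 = 2*w^2 - w - 1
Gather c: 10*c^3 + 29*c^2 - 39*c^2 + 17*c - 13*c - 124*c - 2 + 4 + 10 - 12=10*c^3 - 10*c^2 - 120*c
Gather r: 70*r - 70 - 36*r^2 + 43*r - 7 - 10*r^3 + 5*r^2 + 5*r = -10*r^3 - 31*r^2 + 118*r - 77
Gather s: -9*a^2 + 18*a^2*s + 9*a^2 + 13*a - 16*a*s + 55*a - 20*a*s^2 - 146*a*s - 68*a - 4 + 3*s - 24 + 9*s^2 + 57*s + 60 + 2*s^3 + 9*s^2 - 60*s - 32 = 2*s^3 + s^2*(18 - 20*a) + s*(18*a^2 - 162*a)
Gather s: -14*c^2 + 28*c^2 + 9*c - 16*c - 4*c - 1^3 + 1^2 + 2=14*c^2 - 11*c + 2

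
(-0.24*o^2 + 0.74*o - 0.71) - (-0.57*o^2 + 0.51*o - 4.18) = 0.33*o^2 + 0.23*o + 3.47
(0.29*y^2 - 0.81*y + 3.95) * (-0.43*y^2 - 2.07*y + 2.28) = -0.1247*y^4 - 0.252*y^3 + 0.6394*y^2 - 10.0233*y + 9.006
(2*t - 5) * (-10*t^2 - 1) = -20*t^3 + 50*t^2 - 2*t + 5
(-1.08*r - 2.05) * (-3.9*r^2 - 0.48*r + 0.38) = 4.212*r^3 + 8.5134*r^2 + 0.5736*r - 0.779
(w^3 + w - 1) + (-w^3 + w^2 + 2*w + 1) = w^2 + 3*w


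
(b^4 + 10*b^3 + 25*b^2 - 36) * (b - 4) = b^5 + 6*b^4 - 15*b^3 - 100*b^2 - 36*b + 144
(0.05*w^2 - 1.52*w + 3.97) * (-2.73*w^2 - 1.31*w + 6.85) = -0.1365*w^4 + 4.0841*w^3 - 8.5044*w^2 - 15.6127*w + 27.1945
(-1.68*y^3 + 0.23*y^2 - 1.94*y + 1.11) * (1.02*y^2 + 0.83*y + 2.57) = -1.7136*y^5 - 1.1598*y^4 - 6.1055*y^3 + 0.1131*y^2 - 4.0645*y + 2.8527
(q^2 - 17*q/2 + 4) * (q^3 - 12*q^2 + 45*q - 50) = q^5 - 41*q^4/2 + 151*q^3 - 961*q^2/2 + 605*q - 200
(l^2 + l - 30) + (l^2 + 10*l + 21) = 2*l^2 + 11*l - 9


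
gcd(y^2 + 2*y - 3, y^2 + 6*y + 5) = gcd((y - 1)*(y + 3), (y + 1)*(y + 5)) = 1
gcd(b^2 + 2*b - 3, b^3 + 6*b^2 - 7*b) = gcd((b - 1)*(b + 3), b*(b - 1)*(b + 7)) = b - 1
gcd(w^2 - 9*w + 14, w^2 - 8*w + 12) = w - 2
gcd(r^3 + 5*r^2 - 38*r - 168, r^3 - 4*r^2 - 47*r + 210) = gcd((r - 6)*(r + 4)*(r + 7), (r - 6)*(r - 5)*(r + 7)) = r^2 + r - 42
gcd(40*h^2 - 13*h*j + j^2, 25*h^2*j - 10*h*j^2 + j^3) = 5*h - j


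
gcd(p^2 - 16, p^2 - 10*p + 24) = p - 4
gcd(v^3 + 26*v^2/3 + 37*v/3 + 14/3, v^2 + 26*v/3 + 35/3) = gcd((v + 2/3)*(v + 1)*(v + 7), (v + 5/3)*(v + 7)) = v + 7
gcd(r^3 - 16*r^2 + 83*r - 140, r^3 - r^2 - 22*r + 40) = r - 4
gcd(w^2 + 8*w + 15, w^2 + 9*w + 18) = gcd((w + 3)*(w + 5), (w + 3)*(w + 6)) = w + 3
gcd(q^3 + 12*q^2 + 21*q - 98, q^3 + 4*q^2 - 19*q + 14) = q^2 + 5*q - 14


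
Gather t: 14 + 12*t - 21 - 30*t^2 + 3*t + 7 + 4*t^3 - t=4*t^3 - 30*t^2 + 14*t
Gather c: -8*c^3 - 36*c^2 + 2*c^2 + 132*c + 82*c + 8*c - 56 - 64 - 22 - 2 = -8*c^3 - 34*c^2 + 222*c - 144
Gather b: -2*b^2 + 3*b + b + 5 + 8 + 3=-2*b^2 + 4*b + 16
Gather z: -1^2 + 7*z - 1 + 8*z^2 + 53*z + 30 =8*z^2 + 60*z + 28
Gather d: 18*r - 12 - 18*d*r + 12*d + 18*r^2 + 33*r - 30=d*(12 - 18*r) + 18*r^2 + 51*r - 42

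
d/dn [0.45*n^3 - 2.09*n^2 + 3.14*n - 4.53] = 1.35*n^2 - 4.18*n + 3.14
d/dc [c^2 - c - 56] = 2*c - 1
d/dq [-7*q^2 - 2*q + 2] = -14*q - 2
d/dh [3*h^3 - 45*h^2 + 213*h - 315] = 9*h^2 - 90*h + 213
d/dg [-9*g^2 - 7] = -18*g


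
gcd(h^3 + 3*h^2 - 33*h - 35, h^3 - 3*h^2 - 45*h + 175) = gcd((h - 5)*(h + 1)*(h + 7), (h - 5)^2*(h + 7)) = h^2 + 2*h - 35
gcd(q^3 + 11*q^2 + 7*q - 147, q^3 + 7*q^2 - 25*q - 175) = q + 7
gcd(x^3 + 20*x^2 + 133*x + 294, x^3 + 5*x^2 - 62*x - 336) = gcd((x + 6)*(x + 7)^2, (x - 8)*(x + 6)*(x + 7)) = x^2 + 13*x + 42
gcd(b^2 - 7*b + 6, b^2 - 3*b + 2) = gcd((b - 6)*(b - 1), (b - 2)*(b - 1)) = b - 1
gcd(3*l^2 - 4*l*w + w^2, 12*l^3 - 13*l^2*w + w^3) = 3*l^2 - 4*l*w + w^2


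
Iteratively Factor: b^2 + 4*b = (b)*(b + 4)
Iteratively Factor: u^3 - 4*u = (u)*(u^2 - 4) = u*(u - 2)*(u + 2)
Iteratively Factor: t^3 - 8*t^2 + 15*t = (t - 3)*(t^2 - 5*t) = (t - 5)*(t - 3)*(t)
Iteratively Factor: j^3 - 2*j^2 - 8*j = (j + 2)*(j^2 - 4*j) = (j - 4)*(j + 2)*(j)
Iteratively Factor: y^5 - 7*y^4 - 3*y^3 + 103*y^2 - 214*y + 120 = (y - 5)*(y^4 - 2*y^3 - 13*y^2 + 38*y - 24) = (y - 5)*(y + 4)*(y^3 - 6*y^2 + 11*y - 6) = (y - 5)*(y - 3)*(y + 4)*(y^2 - 3*y + 2) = (y - 5)*(y - 3)*(y - 1)*(y + 4)*(y - 2)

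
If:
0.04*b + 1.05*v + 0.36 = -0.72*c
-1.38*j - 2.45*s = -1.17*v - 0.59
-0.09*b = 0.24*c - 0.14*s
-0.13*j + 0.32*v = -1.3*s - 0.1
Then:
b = 4.31496784152303*v + 1.51222845382043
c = -1.6980537689735*v - 0.584012691878913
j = 1.09112426035503*v + 0.47905325443787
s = -0.137041420118343*v - 0.0290177514792899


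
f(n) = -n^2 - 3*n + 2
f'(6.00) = -15.00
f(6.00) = -52.00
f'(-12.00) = 21.00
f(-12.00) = -106.00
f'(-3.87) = 4.74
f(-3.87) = -1.37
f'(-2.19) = 1.38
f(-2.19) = 3.77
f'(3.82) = -10.64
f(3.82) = -24.05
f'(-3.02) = 3.04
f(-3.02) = 1.94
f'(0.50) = -4.00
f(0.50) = 0.25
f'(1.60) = -6.20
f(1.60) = -5.36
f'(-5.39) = 7.78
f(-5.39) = -10.88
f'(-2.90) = 2.80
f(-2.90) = 2.29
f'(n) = -2*n - 3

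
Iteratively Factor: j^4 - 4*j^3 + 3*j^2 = (j - 3)*(j^3 - j^2) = (j - 3)*(j - 1)*(j^2) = j*(j - 3)*(j - 1)*(j)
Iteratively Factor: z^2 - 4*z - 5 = (z - 5)*(z + 1)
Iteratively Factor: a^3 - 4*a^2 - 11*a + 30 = (a - 2)*(a^2 - 2*a - 15) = (a - 2)*(a + 3)*(a - 5)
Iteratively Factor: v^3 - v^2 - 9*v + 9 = (v - 1)*(v^2 - 9) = (v - 3)*(v - 1)*(v + 3)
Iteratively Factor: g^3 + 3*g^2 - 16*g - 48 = (g + 4)*(g^2 - g - 12) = (g + 3)*(g + 4)*(g - 4)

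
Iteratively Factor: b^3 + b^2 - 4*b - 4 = (b - 2)*(b^2 + 3*b + 2) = (b - 2)*(b + 1)*(b + 2)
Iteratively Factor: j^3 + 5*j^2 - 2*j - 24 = (j - 2)*(j^2 + 7*j + 12) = (j - 2)*(j + 3)*(j + 4)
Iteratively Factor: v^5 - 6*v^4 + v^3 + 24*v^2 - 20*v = (v - 2)*(v^4 - 4*v^3 - 7*v^2 + 10*v) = (v - 2)*(v + 2)*(v^3 - 6*v^2 + 5*v) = (v - 5)*(v - 2)*(v + 2)*(v^2 - v) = v*(v - 5)*(v - 2)*(v + 2)*(v - 1)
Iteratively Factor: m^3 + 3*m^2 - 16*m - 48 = (m - 4)*(m^2 + 7*m + 12) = (m - 4)*(m + 3)*(m + 4)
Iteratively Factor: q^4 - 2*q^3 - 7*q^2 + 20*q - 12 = (q - 2)*(q^3 - 7*q + 6) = (q - 2)^2*(q^2 + 2*q - 3) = (q - 2)^2*(q - 1)*(q + 3)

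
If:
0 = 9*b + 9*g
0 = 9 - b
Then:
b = 9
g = -9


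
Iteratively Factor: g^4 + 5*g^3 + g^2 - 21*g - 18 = (g + 3)*(g^3 + 2*g^2 - 5*g - 6) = (g + 1)*(g + 3)*(g^2 + g - 6) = (g - 2)*(g + 1)*(g + 3)*(g + 3)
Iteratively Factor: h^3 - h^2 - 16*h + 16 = (h - 4)*(h^2 + 3*h - 4) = (h - 4)*(h - 1)*(h + 4)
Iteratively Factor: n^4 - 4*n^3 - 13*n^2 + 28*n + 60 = (n + 2)*(n^3 - 6*n^2 - n + 30) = (n + 2)^2*(n^2 - 8*n + 15) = (n - 3)*(n + 2)^2*(n - 5)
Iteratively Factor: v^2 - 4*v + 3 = (v - 1)*(v - 3)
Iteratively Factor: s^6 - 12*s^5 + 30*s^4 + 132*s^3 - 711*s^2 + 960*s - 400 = (s - 1)*(s^5 - 11*s^4 + 19*s^3 + 151*s^2 - 560*s + 400) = (s - 1)^2*(s^4 - 10*s^3 + 9*s^2 + 160*s - 400) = (s - 1)^2*(s + 4)*(s^3 - 14*s^2 + 65*s - 100) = (s - 4)*(s - 1)^2*(s + 4)*(s^2 - 10*s + 25) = (s - 5)*(s - 4)*(s - 1)^2*(s + 4)*(s - 5)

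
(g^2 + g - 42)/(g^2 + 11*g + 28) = (g - 6)/(g + 4)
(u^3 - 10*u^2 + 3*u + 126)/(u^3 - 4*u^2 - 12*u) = (u^2 - 4*u - 21)/(u*(u + 2))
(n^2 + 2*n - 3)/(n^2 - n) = (n + 3)/n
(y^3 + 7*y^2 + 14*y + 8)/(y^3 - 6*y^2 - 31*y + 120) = (y^3 + 7*y^2 + 14*y + 8)/(y^3 - 6*y^2 - 31*y + 120)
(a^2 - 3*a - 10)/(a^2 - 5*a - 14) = (a - 5)/(a - 7)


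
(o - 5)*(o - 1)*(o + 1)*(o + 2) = o^4 - 3*o^3 - 11*o^2 + 3*o + 10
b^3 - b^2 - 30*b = b*(b - 6)*(b + 5)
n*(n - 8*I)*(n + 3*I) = n^3 - 5*I*n^2 + 24*n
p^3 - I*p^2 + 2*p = p*(p - 2*I)*(p + I)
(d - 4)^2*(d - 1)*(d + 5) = d^4 - 4*d^3 - 21*d^2 + 104*d - 80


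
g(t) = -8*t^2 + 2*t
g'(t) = 2 - 16*t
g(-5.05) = -214.12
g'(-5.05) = 82.80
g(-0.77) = -6.28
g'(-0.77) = 14.32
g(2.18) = -33.66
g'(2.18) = -32.88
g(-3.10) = -83.08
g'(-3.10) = 51.60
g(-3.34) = -95.92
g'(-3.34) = 55.44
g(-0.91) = -8.44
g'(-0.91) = 16.56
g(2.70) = -52.92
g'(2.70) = -41.20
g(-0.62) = -4.32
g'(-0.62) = 11.92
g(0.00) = 0.00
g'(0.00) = 2.00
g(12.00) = -1128.00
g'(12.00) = -190.00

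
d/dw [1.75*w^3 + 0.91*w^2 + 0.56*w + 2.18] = 5.25*w^2 + 1.82*w + 0.56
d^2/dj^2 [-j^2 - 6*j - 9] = -2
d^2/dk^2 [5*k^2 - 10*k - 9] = 10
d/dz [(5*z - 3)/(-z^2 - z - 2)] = (-5*z^2 - 5*z + (2*z + 1)*(5*z - 3) - 10)/(z^2 + z + 2)^2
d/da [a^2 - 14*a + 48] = 2*a - 14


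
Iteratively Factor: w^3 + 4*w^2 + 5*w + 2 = (w + 1)*(w^2 + 3*w + 2) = (w + 1)^2*(w + 2)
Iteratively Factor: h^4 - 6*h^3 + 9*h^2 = (h - 3)*(h^3 - 3*h^2) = h*(h - 3)*(h^2 - 3*h) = h*(h - 3)^2*(h)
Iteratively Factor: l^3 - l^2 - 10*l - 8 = (l + 1)*(l^2 - 2*l - 8) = (l + 1)*(l + 2)*(l - 4)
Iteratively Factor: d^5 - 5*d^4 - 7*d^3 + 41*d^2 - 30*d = (d)*(d^4 - 5*d^3 - 7*d^2 + 41*d - 30) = d*(d - 1)*(d^3 - 4*d^2 - 11*d + 30) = d*(d - 5)*(d - 1)*(d^2 + d - 6) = d*(d - 5)*(d - 1)*(d + 3)*(d - 2)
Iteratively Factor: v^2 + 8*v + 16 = (v + 4)*(v + 4)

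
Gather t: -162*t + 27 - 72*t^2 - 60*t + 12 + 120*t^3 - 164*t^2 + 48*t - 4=120*t^3 - 236*t^2 - 174*t + 35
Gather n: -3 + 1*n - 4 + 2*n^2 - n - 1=2*n^2 - 8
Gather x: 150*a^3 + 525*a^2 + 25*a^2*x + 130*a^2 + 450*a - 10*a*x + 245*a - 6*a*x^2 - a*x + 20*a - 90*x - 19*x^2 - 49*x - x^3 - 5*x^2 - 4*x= 150*a^3 + 655*a^2 + 715*a - x^3 + x^2*(-6*a - 24) + x*(25*a^2 - 11*a - 143)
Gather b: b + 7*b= 8*b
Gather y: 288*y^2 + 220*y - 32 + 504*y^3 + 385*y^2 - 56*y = 504*y^3 + 673*y^2 + 164*y - 32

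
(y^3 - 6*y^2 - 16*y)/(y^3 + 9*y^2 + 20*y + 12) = y*(y - 8)/(y^2 + 7*y + 6)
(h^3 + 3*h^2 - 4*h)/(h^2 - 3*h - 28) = h*(h - 1)/(h - 7)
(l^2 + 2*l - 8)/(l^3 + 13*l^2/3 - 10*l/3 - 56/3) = 3/(3*l + 7)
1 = 1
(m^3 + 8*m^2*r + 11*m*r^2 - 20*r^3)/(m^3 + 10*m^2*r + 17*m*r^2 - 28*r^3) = (m + 5*r)/(m + 7*r)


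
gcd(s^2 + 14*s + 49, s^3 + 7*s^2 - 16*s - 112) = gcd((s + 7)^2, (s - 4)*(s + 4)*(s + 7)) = s + 7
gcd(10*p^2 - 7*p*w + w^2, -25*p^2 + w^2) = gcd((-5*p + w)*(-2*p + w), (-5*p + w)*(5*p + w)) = 5*p - w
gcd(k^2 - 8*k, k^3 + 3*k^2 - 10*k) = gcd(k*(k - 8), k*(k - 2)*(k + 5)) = k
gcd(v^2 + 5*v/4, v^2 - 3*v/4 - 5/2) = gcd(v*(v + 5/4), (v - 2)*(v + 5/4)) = v + 5/4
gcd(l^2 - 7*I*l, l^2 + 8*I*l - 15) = 1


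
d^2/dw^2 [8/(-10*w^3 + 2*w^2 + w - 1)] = 16*(2*(15*w - 1)*(10*w^3 - 2*w^2 - w + 1) - (-30*w^2 + 4*w + 1)^2)/(10*w^3 - 2*w^2 - w + 1)^3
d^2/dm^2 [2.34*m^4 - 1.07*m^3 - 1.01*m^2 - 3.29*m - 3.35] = 28.08*m^2 - 6.42*m - 2.02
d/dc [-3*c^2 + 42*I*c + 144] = -6*c + 42*I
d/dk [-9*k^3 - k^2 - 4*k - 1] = -27*k^2 - 2*k - 4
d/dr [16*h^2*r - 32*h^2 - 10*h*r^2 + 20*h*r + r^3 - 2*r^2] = 16*h^2 - 20*h*r + 20*h + 3*r^2 - 4*r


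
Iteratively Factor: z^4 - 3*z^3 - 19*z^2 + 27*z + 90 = (z + 3)*(z^3 - 6*z^2 - z + 30) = (z - 3)*(z + 3)*(z^2 - 3*z - 10) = (z - 5)*(z - 3)*(z + 3)*(z + 2)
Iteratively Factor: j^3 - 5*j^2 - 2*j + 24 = (j - 3)*(j^2 - 2*j - 8) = (j - 4)*(j - 3)*(j + 2)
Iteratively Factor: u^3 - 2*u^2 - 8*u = (u - 4)*(u^2 + 2*u) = u*(u - 4)*(u + 2)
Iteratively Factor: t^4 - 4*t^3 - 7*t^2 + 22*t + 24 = (t - 4)*(t^3 - 7*t - 6) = (t - 4)*(t - 3)*(t^2 + 3*t + 2) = (t - 4)*(t - 3)*(t + 1)*(t + 2)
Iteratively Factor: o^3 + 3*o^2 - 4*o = (o - 1)*(o^2 + 4*o) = (o - 1)*(o + 4)*(o)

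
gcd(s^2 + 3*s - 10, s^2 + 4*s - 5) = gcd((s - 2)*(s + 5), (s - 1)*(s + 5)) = s + 5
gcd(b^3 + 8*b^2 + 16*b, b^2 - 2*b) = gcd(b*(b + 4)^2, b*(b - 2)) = b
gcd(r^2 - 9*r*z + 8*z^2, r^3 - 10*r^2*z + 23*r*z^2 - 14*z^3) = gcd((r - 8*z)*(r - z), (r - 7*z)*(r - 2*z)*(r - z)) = -r + z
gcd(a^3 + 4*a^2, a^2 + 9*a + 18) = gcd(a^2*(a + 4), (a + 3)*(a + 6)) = 1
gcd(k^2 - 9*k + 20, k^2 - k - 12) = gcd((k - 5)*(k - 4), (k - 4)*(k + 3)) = k - 4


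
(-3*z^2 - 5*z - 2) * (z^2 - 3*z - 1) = -3*z^4 + 4*z^3 + 16*z^2 + 11*z + 2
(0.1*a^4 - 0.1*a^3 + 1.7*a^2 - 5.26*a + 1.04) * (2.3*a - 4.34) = 0.23*a^5 - 0.664*a^4 + 4.344*a^3 - 19.476*a^2 + 25.2204*a - 4.5136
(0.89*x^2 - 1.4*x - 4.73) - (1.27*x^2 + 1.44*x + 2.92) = -0.38*x^2 - 2.84*x - 7.65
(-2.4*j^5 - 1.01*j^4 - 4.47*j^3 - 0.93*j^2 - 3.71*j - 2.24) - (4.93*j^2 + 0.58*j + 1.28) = -2.4*j^5 - 1.01*j^4 - 4.47*j^3 - 5.86*j^2 - 4.29*j - 3.52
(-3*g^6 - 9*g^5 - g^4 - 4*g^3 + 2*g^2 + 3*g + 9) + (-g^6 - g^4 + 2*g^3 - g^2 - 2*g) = -4*g^6 - 9*g^5 - 2*g^4 - 2*g^3 + g^2 + g + 9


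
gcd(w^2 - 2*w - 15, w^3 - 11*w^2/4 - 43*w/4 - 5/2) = w - 5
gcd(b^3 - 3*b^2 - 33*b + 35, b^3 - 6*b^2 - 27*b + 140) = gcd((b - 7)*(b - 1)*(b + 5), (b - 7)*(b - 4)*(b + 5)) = b^2 - 2*b - 35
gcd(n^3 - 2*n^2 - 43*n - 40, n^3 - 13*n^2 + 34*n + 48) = n^2 - 7*n - 8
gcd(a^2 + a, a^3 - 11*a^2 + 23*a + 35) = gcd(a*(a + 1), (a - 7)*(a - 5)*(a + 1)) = a + 1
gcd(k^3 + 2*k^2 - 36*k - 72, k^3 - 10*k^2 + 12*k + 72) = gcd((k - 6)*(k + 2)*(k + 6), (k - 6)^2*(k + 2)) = k^2 - 4*k - 12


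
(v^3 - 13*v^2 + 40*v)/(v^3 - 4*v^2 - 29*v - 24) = v*(v - 5)/(v^2 + 4*v + 3)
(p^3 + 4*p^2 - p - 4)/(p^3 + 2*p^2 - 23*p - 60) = (p^2 - 1)/(p^2 - 2*p - 15)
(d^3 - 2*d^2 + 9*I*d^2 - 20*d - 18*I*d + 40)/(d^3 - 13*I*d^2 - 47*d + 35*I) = (d^3 + d^2*(-2 + 9*I) + d*(-20 - 18*I) + 40)/(d^3 - 13*I*d^2 - 47*d + 35*I)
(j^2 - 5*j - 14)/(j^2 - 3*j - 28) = (j + 2)/(j + 4)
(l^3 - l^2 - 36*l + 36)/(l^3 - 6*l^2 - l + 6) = (l + 6)/(l + 1)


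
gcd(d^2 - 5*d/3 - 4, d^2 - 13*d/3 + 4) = d - 3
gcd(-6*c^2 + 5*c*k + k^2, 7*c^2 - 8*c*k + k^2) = c - k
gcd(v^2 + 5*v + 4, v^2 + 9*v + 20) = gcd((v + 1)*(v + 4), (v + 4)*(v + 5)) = v + 4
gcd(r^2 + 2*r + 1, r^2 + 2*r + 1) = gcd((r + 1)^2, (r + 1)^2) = r^2 + 2*r + 1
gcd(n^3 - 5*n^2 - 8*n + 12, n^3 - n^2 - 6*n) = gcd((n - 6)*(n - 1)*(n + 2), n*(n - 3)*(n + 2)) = n + 2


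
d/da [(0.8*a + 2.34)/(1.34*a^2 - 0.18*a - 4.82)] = (1.072*a^2 - 0.144*a - (0.8*a + 2.34)*(2.68*a - 0.18) - 3.856)/(-1.34*a^2 + 0.18*a + 4.82)^2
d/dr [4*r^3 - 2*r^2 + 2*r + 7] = 12*r^2 - 4*r + 2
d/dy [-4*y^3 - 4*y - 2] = -12*y^2 - 4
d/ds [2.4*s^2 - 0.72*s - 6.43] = 4.8*s - 0.72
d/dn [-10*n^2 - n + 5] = -20*n - 1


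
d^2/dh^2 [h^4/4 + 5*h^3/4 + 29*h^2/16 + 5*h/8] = 3*h^2 + 15*h/2 + 29/8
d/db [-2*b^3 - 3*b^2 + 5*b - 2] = -6*b^2 - 6*b + 5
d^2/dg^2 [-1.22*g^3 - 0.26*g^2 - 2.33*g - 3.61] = -7.32*g - 0.52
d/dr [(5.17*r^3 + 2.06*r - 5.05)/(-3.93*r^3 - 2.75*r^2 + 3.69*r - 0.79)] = (-14.2175*r^4 + 54.3462*r^3 - 66.1274*r^2 - 27.775*r + 17.0071)/(15.4449*r^6 + 21.615*r^5 - 21.4409*r^4 - 14.0856*r^3 + 17.9611*r^2 - 5.8302*r + 0.6241)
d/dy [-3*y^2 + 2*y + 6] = 2 - 6*y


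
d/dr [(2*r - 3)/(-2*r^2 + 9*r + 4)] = (4*r^2 - 12*r + 35)/(4*r^4 - 36*r^3 + 65*r^2 + 72*r + 16)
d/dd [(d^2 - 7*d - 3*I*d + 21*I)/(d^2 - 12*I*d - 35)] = (d^2*(7 - 9*I) + d*(-70 - 42*I) - 7 + 105*I)/(d^4 - 24*I*d^3 - 214*d^2 + 840*I*d + 1225)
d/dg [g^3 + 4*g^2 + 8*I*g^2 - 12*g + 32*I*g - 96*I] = 3*g^2 + g*(8 + 16*I) - 12 + 32*I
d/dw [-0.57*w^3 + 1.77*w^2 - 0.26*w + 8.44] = -1.71*w^2 + 3.54*w - 0.26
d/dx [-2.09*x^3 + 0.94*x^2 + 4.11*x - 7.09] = -6.27*x^2 + 1.88*x + 4.11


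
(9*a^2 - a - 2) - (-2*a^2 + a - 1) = 11*a^2 - 2*a - 1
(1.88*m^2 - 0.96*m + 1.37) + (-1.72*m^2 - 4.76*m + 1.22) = 0.16*m^2 - 5.72*m + 2.59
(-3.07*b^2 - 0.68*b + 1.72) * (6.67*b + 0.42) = -20.4769*b^3 - 5.825*b^2 + 11.1868*b + 0.7224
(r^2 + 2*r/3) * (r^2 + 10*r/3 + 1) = r^4 + 4*r^3 + 29*r^2/9 + 2*r/3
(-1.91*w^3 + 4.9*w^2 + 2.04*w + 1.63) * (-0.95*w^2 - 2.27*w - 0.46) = 1.8145*w^5 - 0.3193*w^4 - 12.1824*w^3 - 8.4333*w^2 - 4.6385*w - 0.7498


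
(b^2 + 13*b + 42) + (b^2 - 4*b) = 2*b^2 + 9*b + 42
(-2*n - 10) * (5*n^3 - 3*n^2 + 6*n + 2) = -10*n^4 - 44*n^3 + 18*n^2 - 64*n - 20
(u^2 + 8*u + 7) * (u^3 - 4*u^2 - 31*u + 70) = u^5 + 4*u^4 - 56*u^3 - 206*u^2 + 343*u + 490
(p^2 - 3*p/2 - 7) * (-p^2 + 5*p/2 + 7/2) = -p^4 + 4*p^3 + 27*p^2/4 - 91*p/4 - 49/2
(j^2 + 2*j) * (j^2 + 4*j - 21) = j^4 + 6*j^3 - 13*j^2 - 42*j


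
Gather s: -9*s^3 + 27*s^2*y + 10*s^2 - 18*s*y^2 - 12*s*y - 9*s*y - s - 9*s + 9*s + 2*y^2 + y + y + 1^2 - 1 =-9*s^3 + s^2*(27*y + 10) + s*(-18*y^2 - 21*y - 1) + 2*y^2 + 2*y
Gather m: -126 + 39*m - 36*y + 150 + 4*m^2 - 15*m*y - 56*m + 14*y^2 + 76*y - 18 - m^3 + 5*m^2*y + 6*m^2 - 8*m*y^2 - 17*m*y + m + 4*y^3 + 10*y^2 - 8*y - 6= -m^3 + m^2*(5*y + 10) + m*(-8*y^2 - 32*y - 16) + 4*y^3 + 24*y^2 + 32*y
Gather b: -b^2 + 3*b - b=-b^2 + 2*b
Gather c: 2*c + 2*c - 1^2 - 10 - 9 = 4*c - 20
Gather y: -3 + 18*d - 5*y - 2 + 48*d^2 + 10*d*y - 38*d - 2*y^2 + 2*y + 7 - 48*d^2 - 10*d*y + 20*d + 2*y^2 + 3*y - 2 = 0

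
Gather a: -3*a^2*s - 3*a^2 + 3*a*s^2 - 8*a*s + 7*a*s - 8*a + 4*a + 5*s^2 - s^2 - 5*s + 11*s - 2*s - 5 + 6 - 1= a^2*(-3*s - 3) + a*(3*s^2 - s - 4) + 4*s^2 + 4*s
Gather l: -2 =-2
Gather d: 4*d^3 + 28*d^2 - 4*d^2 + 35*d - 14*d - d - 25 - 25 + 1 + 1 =4*d^3 + 24*d^2 + 20*d - 48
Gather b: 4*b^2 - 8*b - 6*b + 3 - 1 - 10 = 4*b^2 - 14*b - 8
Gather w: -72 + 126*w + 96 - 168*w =24 - 42*w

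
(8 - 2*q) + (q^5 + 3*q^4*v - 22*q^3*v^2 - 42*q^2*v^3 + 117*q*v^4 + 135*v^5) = q^5 + 3*q^4*v - 22*q^3*v^2 - 42*q^2*v^3 + 117*q*v^4 - 2*q + 135*v^5 + 8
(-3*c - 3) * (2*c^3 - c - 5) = -6*c^4 - 6*c^3 + 3*c^2 + 18*c + 15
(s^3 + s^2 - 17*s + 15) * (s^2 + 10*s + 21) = s^5 + 11*s^4 + 14*s^3 - 134*s^2 - 207*s + 315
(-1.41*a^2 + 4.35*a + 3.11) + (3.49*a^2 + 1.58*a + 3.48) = 2.08*a^2 + 5.93*a + 6.59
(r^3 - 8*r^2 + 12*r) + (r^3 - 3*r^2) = 2*r^3 - 11*r^2 + 12*r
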